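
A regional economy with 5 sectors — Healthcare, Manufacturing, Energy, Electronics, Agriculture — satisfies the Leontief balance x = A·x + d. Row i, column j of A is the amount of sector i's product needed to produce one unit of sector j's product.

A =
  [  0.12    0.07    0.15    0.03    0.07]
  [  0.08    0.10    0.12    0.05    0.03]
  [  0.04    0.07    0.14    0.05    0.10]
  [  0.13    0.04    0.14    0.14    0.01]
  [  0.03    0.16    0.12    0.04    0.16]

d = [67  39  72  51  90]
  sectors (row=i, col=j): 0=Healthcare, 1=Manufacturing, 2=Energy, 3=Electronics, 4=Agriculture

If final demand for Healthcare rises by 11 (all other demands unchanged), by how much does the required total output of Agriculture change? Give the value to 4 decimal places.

0.9755

Form M = I − A:
  [  0.88   -0.07   -0.15   -0.03   -0.07]
  [ -0.08    0.90   -0.12   -0.05   -0.03]
  [ -0.04   -0.07    0.86   -0.05   -0.10]
  [ -0.13   -0.04   -0.14    0.86   -0.01]
  [ -0.03   -0.16   -0.12   -0.04    0.84]
Leontief inverse L = M⁻¹:
  [  1.1754    0.1381    0.2544    0.0701    0.1340]
  [  0.1301    1.1552    0.2090    0.0875    0.0780]
  [  0.0871    0.1352    1.2339    0.0901    0.1600]
  [  0.1989    0.0995    0.2518    1.1931    0.0643]
  [  0.0887    0.2490    0.2372    0.0889    1.2361]
Total output x = L · d:
  x_0 = 1.1754·67 + 0.1381·39 + 0.2544·72 + 0.0701·51 + 0.1340·90 = 118.0888
  x_1 = 0.1301·67 + 1.1552·39 + 0.2090·72 + 0.0875·51 + 0.0780·90 = 80.3053
  x_2 = 0.0871·67 + 0.1352·39 + 1.2339·72 + 0.0901·51 + 0.1600·90 = 118.9469
  x_3 = 0.1989·67 + 0.0995·39 + 0.2518·72 + 1.1931·51 + 0.0643·90 = 101.9783
  x_4 = 0.0887·67 + 0.2490·39 + 0.2372·72 + 0.0889·51 + 1.2361·90 = 148.5051
Δx_4 = L[4,0] · Δd_0 = 0.0887 · 11 = 0.9755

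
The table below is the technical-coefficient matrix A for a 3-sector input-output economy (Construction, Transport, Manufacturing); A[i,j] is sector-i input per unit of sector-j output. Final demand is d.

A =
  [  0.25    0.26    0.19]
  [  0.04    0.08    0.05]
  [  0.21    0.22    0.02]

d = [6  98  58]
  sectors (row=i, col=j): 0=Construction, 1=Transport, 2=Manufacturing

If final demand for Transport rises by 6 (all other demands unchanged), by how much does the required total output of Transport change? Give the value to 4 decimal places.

6.7633

Form M = I − A:
  [  0.75   -0.26   -0.19]
  [ -0.04    0.92   -0.05]
  [ -0.21   -0.22    0.98]
Leontief inverse L = M⁻¹:
  [  1.4443    0.4810    0.3045]
  [  0.0806    1.1272    0.0731]
  [  0.3276    0.3561    1.1021]
Total output x = L · d:
  x_0 = 1.4443·6 + 0.4810·98 + 0.3045·58 = 73.4662
  x_1 = 0.0806·6 + 1.1272·98 + 0.0731·58 = 115.1934
  x_2 = 0.3276·6 + 0.3561·98 + 1.1021·58 = 100.7862
Δx_1 = L[1,1] · Δd_1 = 1.1272 · 6 = 6.7633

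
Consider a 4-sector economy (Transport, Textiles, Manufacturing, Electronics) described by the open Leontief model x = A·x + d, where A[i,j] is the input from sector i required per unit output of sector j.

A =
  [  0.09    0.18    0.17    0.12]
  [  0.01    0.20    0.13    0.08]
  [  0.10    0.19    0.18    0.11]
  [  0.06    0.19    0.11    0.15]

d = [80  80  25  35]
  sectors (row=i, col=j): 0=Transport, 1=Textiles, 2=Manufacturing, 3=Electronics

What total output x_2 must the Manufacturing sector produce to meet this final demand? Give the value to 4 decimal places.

88.9030

Form M = I − A:
  [  0.91   -0.18   -0.17   -0.12]
  [ -0.01    0.80   -0.13   -0.08]
  [ -0.10   -0.19    0.82   -0.11]
  [ -0.06   -0.19   -0.11    0.85]
Leontief inverse L = M⁻¹:
  [  1.1562    0.3978    0.3355    0.2441]
  [  0.0534    1.3611    0.2494    0.1679]
  [  0.1689    0.4157    1.3523    0.2380]
  [  0.1154    0.3861    0.2544    1.2620]
Total output x = L · d:
  x_0 = 1.1562·80 + 0.3978·80 + 0.3355·25 + 0.2441·35 = 141.2552
  x_1 = 0.0534·80 + 1.3611·80 + 0.2494·25 + 0.1679·35 = 125.2780
  x_2 = 0.1689·80 + 0.4157·80 + 1.3523·25 + 0.2380·35 = 88.9030
  x_3 = 0.1154·80 + 0.3861·80 + 0.2544·25 + 1.2620·35 = 90.6558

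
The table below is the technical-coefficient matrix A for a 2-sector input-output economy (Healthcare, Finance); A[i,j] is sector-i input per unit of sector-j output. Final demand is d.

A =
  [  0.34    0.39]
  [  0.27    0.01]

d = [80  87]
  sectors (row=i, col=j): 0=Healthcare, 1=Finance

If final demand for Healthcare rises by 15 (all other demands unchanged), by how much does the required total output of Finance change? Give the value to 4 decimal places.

Form M = I − A:
  [  0.66   -0.39]
  [ -0.27    0.99]
Leontief inverse L = M⁻¹:
  [  1.8062    0.7115]
  [  0.4926    1.2042]
Total output x = L · d:
  x_0 = 1.8062·80 + 0.7115·87 = 206.4039
  x_1 = 0.4926·80 + 1.2042·87 = 144.1708
Δx_1 = L[1,0] · Δd_0 = 0.4926 · 15 = 7.3892

7.3892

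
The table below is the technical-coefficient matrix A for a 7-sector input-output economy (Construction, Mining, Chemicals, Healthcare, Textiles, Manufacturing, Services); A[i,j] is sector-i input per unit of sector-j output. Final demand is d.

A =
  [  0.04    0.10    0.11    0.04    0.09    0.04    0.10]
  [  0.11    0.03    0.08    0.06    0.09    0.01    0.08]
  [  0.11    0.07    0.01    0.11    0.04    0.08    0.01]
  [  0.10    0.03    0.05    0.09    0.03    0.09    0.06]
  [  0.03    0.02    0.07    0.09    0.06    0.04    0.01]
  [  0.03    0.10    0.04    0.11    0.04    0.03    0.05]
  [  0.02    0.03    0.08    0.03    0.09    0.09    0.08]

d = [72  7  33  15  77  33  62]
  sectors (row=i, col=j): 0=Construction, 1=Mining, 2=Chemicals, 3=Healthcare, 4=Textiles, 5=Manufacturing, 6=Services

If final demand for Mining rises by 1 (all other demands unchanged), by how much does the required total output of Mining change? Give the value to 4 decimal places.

1.0733

Form M = I − A:
  [  0.96   -0.10   -0.11   -0.04   -0.09   -0.04   -0.10]
  [ -0.11    0.97   -0.08   -0.06   -0.09   -0.01   -0.08]
  [ -0.11   -0.07    0.99   -0.11   -0.04   -0.08   -0.01]
  [ -0.10   -0.03   -0.05    0.91   -0.03   -0.09   -0.06]
  [ -0.03   -0.02   -0.07   -0.09    0.94   -0.04   -0.01]
  [ -0.03   -0.10   -0.04   -0.11   -0.04    0.97   -0.05]
  [ -0.02   -0.03   -0.08   -0.03   -0.09   -0.09    0.92]
Leontief inverse L = M⁻¹:
  [  1.0991    0.1455    0.1653    0.1083    0.1476    0.0903    0.1475]
  [  0.1594    1.0733    0.1328    0.1188    0.1418    0.0570    0.1245]
  [  0.1598    0.1142    1.0612    0.1678    0.0873    0.1198    0.0572]
  [  0.1491    0.0771    0.1006    1.1503    0.0787    0.1352    0.1072]
  [  0.0687    0.0498    0.1016    0.1365    1.0906    0.0729    0.0376]
  [  0.0800    0.1342    0.0844    0.1631    0.0835    1.0696    0.0910]
  [  0.0624    0.0686    0.1217    0.0876    0.1328    0.1304    1.1153]
Total output x = L · d:
  x_0 = 1.0991·72 + 0.1455·7 + 0.1653·33 + 0.1083·15 + 0.1476·77 + 0.0903·33 + 0.1475·62 = 110.7213
  x_1 = 0.1594·72 + 1.0733·7 + 0.1328·33 + 0.1188·15 + 0.1418·77 + 0.0570·33 + 0.1245·62 = 45.6743
  x_2 = 0.1598·72 + 0.1142·7 + 1.0612·33 + 0.1678·15 + 0.0873·77 + 0.1198·33 + 0.0572·62 = 64.0689
  x_3 = 0.1491·72 + 0.0771·7 + 0.1006·33 + 1.1503·15 + 0.0787·77 + 0.1352·33 + 0.1072·62 = 49.0152
  x_4 = 0.0687·72 + 0.0498·7 + 0.1016·33 + 0.1365·15 + 1.0906·77 + 0.0729·33 + 0.0376·62 = 99.4075
  x_5 = 0.0800·72 + 0.1342·7 + 0.0844·33 + 0.1631·15 + 0.0835·77 + 1.0696·33 + 0.0910·62 = 59.2979
  x_6 = 0.0624·72 + 0.0686·7 + 0.1217·33 + 0.0876·15 + 0.1328·77 + 0.1304·33 + 1.1153·62 = 93.9827
Δx_1 = L[1,1] · Δd_1 = 1.0733 · 1 = 1.0733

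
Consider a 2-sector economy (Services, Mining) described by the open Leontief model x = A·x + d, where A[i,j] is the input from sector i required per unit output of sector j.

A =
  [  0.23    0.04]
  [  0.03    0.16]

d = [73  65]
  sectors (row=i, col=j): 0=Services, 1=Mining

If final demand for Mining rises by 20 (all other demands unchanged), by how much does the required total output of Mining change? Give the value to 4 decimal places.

23.8538

Form M = I − A:
  [  0.77   -0.04]
  [ -0.03    0.84]
Leontief inverse L = M⁻¹:
  [  1.3011    0.0620]
  [  0.0465    1.1927]
Total output x = L · d:
  x_0 = 1.3011·73 + 0.0620·65 = 99.0087
  x_1 = 0.0465·73 + 1.1927·65 = 80.9170
Δx_1 = L[1,1] · Δd_1 = 1.1927 · 20 = 23.8538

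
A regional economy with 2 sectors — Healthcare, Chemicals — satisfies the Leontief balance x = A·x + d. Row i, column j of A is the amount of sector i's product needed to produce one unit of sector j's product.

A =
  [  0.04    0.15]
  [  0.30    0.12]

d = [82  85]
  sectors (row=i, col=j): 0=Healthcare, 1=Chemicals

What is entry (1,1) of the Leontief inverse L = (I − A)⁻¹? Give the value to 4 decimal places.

L[1,1] = 1.2003

Form M = I − A:
  [  0.96   -0.15]
  [ -0.30    0.88]
Leontief inverse L = M⁻¹:
  [  1.1003    0.1875]
  [  0.3751    1.2003]
Total output x = L · d:
  x_0 = 1.1003·82 + 0.1875·85 = 106.1640
  x_1 = 0.3751·82 + 1.2003·85 = 132.7832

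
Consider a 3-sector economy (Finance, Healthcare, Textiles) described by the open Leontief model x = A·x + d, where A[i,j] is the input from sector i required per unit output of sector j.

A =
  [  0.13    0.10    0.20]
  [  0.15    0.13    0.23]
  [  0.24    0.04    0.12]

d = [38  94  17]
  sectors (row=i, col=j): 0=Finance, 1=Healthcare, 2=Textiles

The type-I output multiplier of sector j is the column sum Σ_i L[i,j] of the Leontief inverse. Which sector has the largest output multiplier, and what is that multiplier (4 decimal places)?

Textiles (1.9601)

Form M = I − A:
  [  0.87   -0.10   -0.20]
  [ -0.15    0.87   -0.23]
  [ -0.24   -0.04    0.88]
Leontief inverse L = M⁻¹:
  [  1.2683    0.1610    0.3303]
  [  0.3139    1.2032    0.3858]
  [  0.3602    0.0986    1.2440]
Total output x = L · d:
  x_0 = 1.2683·38 + 0.1610·94 + 0.3303·17 = 68.9420
  x_1 = 0.3139·38 + 1.2032·94 + 0.3858·17 = 131.5917
  x_2 = 0.3602·38 + 0.0986·94 + 1.2440·17 = 44.1020
Output multipliers (column sums of L):
  Finance: 1.9424
  Healthcare: 1.4628
  Textiles: 1.9601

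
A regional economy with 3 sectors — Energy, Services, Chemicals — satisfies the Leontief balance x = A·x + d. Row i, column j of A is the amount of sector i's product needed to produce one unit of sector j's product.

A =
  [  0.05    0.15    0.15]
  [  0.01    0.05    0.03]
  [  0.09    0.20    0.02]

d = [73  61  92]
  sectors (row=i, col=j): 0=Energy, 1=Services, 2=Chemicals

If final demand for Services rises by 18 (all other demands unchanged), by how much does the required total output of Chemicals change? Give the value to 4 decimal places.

4.2408

Form M = I − A:
  [  0.95   -0.15   -0.15]
  [ -0.01    0.95   -0.03]
  [ -0.09   -0.20    0.98]
Leontief inverse L = M⁻¹:
  [  1.0709    0.2049    0.1702]
  [  0.0145    1.0622    0.0347]
  [  0.1013    0.2356    1.0431]
Total output x = L · d:
  x_0 = 1.0709·73 + 0.2049·61 + 0.1702·92 = 106.3340
  x_1 = 0.0145·73 + 1.0622·61 + 0.0347·92 = 69.0478
  x_2 = 0.1013·73 + 0.2356·61 + 1.0431·92 = 117.7343
Δx_2 = L[2,1] · Δd_1 = 0.2356 · 18 = 4.2408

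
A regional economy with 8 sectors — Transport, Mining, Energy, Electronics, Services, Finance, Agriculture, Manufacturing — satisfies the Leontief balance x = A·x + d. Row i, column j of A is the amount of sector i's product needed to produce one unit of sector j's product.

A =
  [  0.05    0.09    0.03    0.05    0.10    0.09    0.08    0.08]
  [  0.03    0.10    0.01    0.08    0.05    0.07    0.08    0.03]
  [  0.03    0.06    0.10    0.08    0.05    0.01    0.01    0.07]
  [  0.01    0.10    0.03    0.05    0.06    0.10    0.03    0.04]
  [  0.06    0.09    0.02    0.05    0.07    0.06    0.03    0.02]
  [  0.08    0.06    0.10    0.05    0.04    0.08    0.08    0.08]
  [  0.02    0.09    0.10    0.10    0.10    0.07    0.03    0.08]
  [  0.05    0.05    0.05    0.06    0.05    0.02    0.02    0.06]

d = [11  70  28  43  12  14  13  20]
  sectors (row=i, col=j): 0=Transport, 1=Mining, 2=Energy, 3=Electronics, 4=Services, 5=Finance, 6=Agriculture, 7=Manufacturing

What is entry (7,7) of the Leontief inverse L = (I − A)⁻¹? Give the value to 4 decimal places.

Form M = I − A:
  [  0.95   -0.09   -0.03   -0.05   -0.10   -0.09   -0.08   -0.08]
  [ -0.03    0.90   -0.01   -0.08   -0.05   -0.07   -0.08   -0.03]
  [ -0.03   -0.06    0.90   -0.08   -0.05   -0.01   -0.01   -0.07]
  [ -0.01   -0.10   -0.03    0.95   -0.06   -0.10   -0.03   -0.04]
  [ -0.06   -0.09   -0.02   -0.05    0.93   -0.06   -0.03   -0.02]
  [ -0.08   -0.06   -0.10   -0.05   -0.04    0.92   -0.08   -0.08]
  [ -0.02   -0.09   -0.10   -0.10   -0.10   -0.07    0.97   -0.08]
  [ -0.05   -0.05   -0.05   -0.06   -0.05   -0.02   -0.02    0.94]
Leontief inverse L = M⁻¹:
  [  1.0962    0.1768    0.0861    0.1195    0.1680    0.1585    0.1307    0.1386]
  [  0.0642    1.1718    0.0541    0.1365    0.1044    0.1286    0.1221    0.0763]
  [  0.0579    0.1187    1.1370    0.1276    0.0943    0.0525    0.0397    0.1087]
  [  0.0443    0.1638    0.0715    1.1009    0.1068    0.1513    0.0694    0.0822]
  [  0.0923    0.1534    0.0563    0.0983    1.1183    0.1115    0.0689    0.0603]
  [  0.1244    0.1446    0.1616    0.1208    0.1084    1.1450    0.1283    0.1431]
  [  0.0639    0.1763    0.1556    0.1690    0.1645    0.1353    1.0766    0.1365]
  [  0.0765    0.1035    0.0822    0.1021    0.0916    0.0609    0.0493    1.0954]
Total output x = L · d:
  x_0 = 1.0962·11 + 0.1768·70 + 0.0861·28 + 0.1195·43 + 0.1680·12 + 0.1585·14 + 0.1307·13 + 0.1386·20 = 40.6901
  x_1 = 0.0642·11 + 1.1718·70 + 0.0541·28 + 0.1365·43 + 0.1044·12 + 0.1286·14 + 0.1221·13 + 0.0763·20 = 96.2824
  x_2 = 0.0579·11 + 0.1187·70 + 1.1370·28 + 0.1276·43 + 0.0943·12 + 0.0525·14 + 0.0397·13 + 0.1087·20 = 50.8237
  x_3 = 0.0443·11 + 0.1638·70 + 0.0715·28 + 1.1009·43 + 0.1068·12 + 0.1513·14 + 0.0694·13 + 0.0822·20 = 67.2361
  x_4 = 0.0923·11 + 0.1534·70 + 0.0563·28 + 0.0983·43 + 1.1183·12 + 0.1115·14 + 0.0689·13 + 0.0603·20 = 34.6375
  x_5 = 0.1244·11 + 0.1446·70 + 0.1616·28 + 0.1208·43 + 0.1084·12 + 1.1450·14 + 0.1283·13 + 0.1431·20 = 43.0710
  x_6 = 0.0639·11 + 0.1763·70 + 0.1556·28 + 0.1690·43 + 0.1645·12 + 0.1353·14 + 1.0766·13 + 0.1365·20 = 45.2642
  x_7 = 0.0765·11 + 0.1035·70 + 0.0822·28 + 0.1021·43 + 0.0916·12 + 0.0609·14 + 0.0493·13 + 1.0954·20 = 39.2793

L[7,7] = 1.0954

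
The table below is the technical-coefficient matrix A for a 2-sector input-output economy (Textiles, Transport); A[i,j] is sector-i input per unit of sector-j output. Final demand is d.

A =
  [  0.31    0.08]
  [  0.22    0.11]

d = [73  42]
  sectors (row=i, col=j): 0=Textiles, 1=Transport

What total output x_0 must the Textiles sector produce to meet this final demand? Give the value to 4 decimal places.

114.5516

Form M = I − A:
  [  0.69   -0.08]
  [ -0.22    0.89]
Leontief inverse L = M⁻¹:
  [  1.4920    0.1341]
  [  0.3688    1.1567]
Total output x = L · d:
  x_0 = 1.4920·73 + 0.1341·42 = 114.5516
  x_1 = 0.3688·73 + 1.1567·42 = 75.5071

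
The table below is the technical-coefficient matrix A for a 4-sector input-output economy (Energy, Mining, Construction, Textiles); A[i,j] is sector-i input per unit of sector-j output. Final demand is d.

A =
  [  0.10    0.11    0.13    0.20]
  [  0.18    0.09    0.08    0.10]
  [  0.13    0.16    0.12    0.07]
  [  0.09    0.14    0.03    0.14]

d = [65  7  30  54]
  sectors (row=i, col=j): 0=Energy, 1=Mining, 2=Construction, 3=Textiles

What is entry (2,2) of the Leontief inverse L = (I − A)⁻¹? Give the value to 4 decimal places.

L[2,2] = 1.2037

Form M = I − A:
  [  0.90   -0.11   -0.13   -0.20]
  [ -0.18    0.91   -0.08   -0.10]
  [ -0.13   -0.16    0.88   -0.07]
  [ -0.09   -0.14   -0.03    0.86]
Leontief inverse L = M⁻¹:
  [  1.2220    0.2358    0.2132    0.3289]
  [  0.2835    1.1944    0.1579    0.2177]
  [  0.2466    0.2702    1.2037    0.1867]
  [  0.1826    0.2285    0.0900    1.2392]
Total output x = L · d:
  x_0 = 1.2220·65 + 0.2358·7 + 0.2132·30 + 0.3289·54 = 105.2356
  x_1 = 0.2835·65 + 1.1944·7 + 0.1579·30 + 0.2177·54 = 43.2748
  x_2 = 0.2466·65 + 0.2702·7 + 1.2037·30 + 0.1867·54 = 64.1143
  x_3 = 0.1826·65 + 0.2285·7 + 0.0900·30 + 1.2392·54 = 83.0850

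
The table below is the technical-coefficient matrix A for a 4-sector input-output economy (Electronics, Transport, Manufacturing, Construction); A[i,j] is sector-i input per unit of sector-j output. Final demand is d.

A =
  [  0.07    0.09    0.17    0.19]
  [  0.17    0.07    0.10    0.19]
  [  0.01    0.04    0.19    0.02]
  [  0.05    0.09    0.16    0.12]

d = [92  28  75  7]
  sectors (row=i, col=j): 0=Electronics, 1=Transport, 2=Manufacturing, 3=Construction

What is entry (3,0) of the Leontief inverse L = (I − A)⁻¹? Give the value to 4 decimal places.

L[3,0] = 0.0918

Form M = I − A:
  [  0.93   -0.09   -0.17   -0.19]
  [ -0.17    0.93   -0.10   -0.19]
  [ -0.01   -0.04    0.81   -0.02]
  [ -0.05   -0.09   -0.16    0.88]
Leontief inverse L = M⁻¹:
  [  1.1209    0.1490    0.3092    0.2812]
  [  0.2266    1.1369    0.2472    0.3000]
  [  0.0273    0.0613    1.2573    0.0477]
  [  0.0918    0.1359    0.2714    1.1917]
Total output x = L · d:
  x_0 = 1.1209·92 + 0.1490·28 + 0.3092·75 + 0.2812·7 = 132.4579
  x_1 = 0.2266·92 + 1.1369·28 + 0.2472·75 + 0.3000·7 = 73.3172
  x_2 = 0.0273·92 + 0.0613·28 + 1.2573·75 + 0.0477·7 = 98.8597
  x_3 = 0.0918·92 + 0.1359·28 + 0.2714·75 + 1.1917·7 = 40.9534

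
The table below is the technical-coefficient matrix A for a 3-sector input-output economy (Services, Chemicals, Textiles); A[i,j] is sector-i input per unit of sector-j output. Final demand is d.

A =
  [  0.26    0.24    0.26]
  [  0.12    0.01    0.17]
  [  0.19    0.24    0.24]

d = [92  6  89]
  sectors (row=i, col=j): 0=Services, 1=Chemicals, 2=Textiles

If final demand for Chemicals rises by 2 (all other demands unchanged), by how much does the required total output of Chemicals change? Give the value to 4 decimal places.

Form M = I − A:
  [  0.74   -0.24   -0.26]
  [ -0.12    0.99   -0.17]
  [ -0.19   -0.24    0.76]
Leontief inverse L = M⁻¹:
  [  1.6153    0.5557    0.6769]
  [  0.2803    1.1645    0.3564]
  [  0.4923    0.5066    1.5975]
Total output x = L · d:
  x_0 = 1.6153·92 + 0.5557·6 + 0.6769·89 = 212.1798
  x_1 = 0.2803·92 + 1.1645·6 + 0.3564·89 = 64.4944
  x_2 = 0.4923·92 + 0.5066·6 + 1.5975·89 = 190.5169
Δx_1 = L[1,1] · Δd_1 = 1.1645 · 2 = 2.3289

2.3289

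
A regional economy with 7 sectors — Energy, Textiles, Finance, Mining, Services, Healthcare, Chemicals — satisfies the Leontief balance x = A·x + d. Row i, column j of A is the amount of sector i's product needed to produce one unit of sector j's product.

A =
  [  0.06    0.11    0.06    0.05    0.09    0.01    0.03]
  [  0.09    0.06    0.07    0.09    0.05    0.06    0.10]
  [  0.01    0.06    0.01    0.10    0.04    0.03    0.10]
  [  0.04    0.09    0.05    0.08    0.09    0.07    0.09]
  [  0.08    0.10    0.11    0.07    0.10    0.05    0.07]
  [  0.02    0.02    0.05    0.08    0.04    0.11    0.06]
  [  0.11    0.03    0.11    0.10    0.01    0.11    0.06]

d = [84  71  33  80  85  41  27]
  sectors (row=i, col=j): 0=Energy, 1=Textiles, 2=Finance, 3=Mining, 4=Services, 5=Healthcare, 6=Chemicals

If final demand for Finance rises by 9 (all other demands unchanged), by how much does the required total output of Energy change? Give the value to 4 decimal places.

Form M = I − A:
  [  0.94   -0.11   -0.06   -0.05   -0.09   -0.01   -0.03]
  [ -0.09    0.94   -0.07   -0.09   -0.05   -0.06   -0.10]
  [ -0.01   -0.06    0.99   -0.10   -0.04   -0.03   -0.10]
  [ -0.04   -0.09   -0.05    0.92   -0.09   -0.07   -0.09]
  [ -0.08   -0.10   -0.11   -0.07    0.90   -0.05   -0.07]
  [ -0.02   -0.02   -0.05   -0.08   -0.04    0.89   -0.06]
  [ -0.11   -0.03   -0.11   -0.10   -0.01   -0.11    0.94]
Leontief inverse L = M⁻¹:
  [  1.1095    0.1670    0.1132    0.1142    0.1402    0.0555    0.0901]
  [  0.1482    1.1256    0.1343    0.1702    0.1077    0.1226    0.1709]
  [  0.0540    0.1039    1.0583    0.1575    0.0791    0.0788    0.1514]
  [  0.0999    0.1541    0.1169    1.1608    0.1476    0.1352    0.1628]
  [  0.1451    0.1753    0.1817    0.1602    1.1663    0.1165    0.1522]
  [  0.0576    0.0629    0.0949    0.1388    0.0802    1.1609    0.1120]
  [  0.1598    0.0932    0.1669    0.1787    0.0666    0.1711    1.1296]
Total output x = L · d:
  x_0 = 1.1095·84 + 0.1670·71 + 0.1132·33 + 0.1142·80 + 0.1402·85 + 0.0555·41 + 0.0901·27 = 134.5548
  x_1 = 0.1482·84 + 1.1256·71 + 0.1343·33 + 0.1702·80 + 0.1077·85 + 0.1226·41 + 0.1709·27 = 129.2087
  x_2 = 0.0540·84 + 0.1039·71 + 1.0583·33 + 0.1575·80 + 0.0791·85 + 0.0788·41 + 0.1514·27 = 73.4770
  x_3 = 0.0999·84 + 0.1541·71 + 0.1169·33 + 1.1608·80 + 0.1476·85 + 0.1352·41 + 0.1628·27 = 138.5409
  x_4 = 0.1451·84 + 0.1753·71 + 0.1817·33 + 0.1602·80 + 1.1663·85 + 0.1165·41 + 0.1522·27 = 151.4731
  x_5 = 0.0576·84 + 0.0629·71 + 0.0949·33 + 0.1388·80 + 0.0802·85 + 1.1609·41 + 0.1120·27 = 80.9802
  x_6 = 0.1598·84 + 0.0932·71 + 0.1669·33 + 0.1787·80 + 0.0666·85 + 0.1711·41 + 1.1296·27 = 83.0174
Δx_0 = L[0,2] · Δd_2 = 0.1132 · 9 = 1.0189

1.0189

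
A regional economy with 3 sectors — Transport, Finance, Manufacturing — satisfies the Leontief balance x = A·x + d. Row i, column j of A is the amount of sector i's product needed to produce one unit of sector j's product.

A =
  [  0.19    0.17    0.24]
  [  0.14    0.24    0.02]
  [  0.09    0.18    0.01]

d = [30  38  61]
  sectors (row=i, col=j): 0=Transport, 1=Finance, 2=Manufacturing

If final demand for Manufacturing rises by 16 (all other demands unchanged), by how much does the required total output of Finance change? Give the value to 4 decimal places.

1.4224

Form M = I − A:
  [  0.81   -0.17   -0.24]
  [ -0.14    0.76   -0.02]
  [ -0.09   -0.18    0.99]
Leontief inverse L = M⁻¹:
  [  1.3367    0.3775    0.3317]
  [  0.2506    1.3929    0.0889]
  [  0.1671    0.2876    1.0564]
Total output x = L · d:
  x_0 = 1.3367·30 + 0.3775·38 + 0.3317·61 = 74.6789
  x_1 = 0.2506·30 + 1.3929·38 + 0.0889·61 = 65.8719
  x_2 = 0.1671·30 + 0.2876·38 + 1.0564·61 = 80.3819
Δx_1 = L[1,2] · Δd_2 = 0.0889 · 16 = 1.4224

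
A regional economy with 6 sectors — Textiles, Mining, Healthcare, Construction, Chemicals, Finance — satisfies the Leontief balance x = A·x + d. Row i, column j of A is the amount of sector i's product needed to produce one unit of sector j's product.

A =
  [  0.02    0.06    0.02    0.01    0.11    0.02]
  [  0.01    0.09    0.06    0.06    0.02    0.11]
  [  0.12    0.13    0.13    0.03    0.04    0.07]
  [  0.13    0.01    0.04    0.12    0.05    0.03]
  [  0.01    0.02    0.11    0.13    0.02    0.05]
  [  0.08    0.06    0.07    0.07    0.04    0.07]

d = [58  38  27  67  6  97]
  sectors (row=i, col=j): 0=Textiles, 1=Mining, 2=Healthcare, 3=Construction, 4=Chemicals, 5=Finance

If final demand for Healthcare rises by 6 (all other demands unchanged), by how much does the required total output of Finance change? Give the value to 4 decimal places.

0.6758

Form M = I − A:
  [  0.98   -0.06   -0.02   -0.01   -0.11   -0.02]
  [ -0.01    0.91   -0.06   -0.06   -0.02   -0.11]
  [ -0.12   -0.13    0.87   -0.03   -0.04   -0.07]
  [ -0.13   -0.01   -0.04    0.88   -0.05   -0.03]
  [ -0.01   -0.02   -0.11   -0.13    0.98   -0.05]
  [ -0.08   -0.06   -0.07   -0.07   -0.04    0.93]
Leontief inverse L = M⁻¹:
  [  1.0377    0.0817    0.0506    0.0409    0.1241    0.0438]
  [  0.0495    1.1284    0.1009    0.0992    0.0438    0.1477]
  [  0.1688    0.1919    1.1901    0.0772    0.0804    0.1227]
  [  0.1690    0.0402    0.0752    1.1605    0.0844    0.0560]
  [  0.0591    0.0558    0.1519    0.1707    1.0464    0.0811]
  [  0.1204    0.0997    0.1126    0.1104    0.0709    1.1055]
Total output x = L · d:
  x_0 = 1.0377·58 + 0.0817·38 + 0.0506·27 + 0.0409·67 + 0.1241·6 + 0.0438·97 = 72.3886
  x_1 = 0.0495·58 + 1.1284·38 + 0.1009·27 + 0.0992·67 + 0.0438·6 + 0.1477·97 = 69.7073
  x_2 = 0.1688·58 + 0.1919·38 + 1.1901·27 + 0.0772·67 + 0.0804·6 + 0.1227·97 = 66.7704
  x_3 = 0.1690·58 + 0.0402·38 + 0.0752·27 + 1.1605·67 + 0.0844·6 + 0.0560·97 = 97.0522
  x_4 = 0.0591·58 + 0.0558·38 + 0.1519·27 + 0.1707·67 + 1.0464·6 + 0.0811·97 = 35.2277
  x_5 = 0.1204·58 + 0.0997·38 + 0.1126·27 + 0.1104·67 + 0.0709·6 + 1.1055·97 = 128.8712
Δx_5 = L[5,2] · Δd_2 = 0.1126 · 6 = 0.6758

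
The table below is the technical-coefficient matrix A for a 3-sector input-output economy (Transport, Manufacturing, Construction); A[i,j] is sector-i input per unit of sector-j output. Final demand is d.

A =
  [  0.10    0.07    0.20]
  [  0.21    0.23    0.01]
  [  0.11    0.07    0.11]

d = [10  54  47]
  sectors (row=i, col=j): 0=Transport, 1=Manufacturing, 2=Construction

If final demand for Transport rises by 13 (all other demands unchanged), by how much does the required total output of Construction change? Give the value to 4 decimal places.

Form M = I − A:
  [  0.90   -0.07   -0.20]
  [ -0.21    0.77   -0.01]
  [ -0.11   -0.07    0.89]
Leontief inverse L = M⁻¹:
  [  1.1741    0.1309    0.2653]
  [  0.3224    1.3360    0.0875]
  [  0.1705    0.1212    1.1633]
Total output x = L · d:
  x_0 = 1.1741·10 + 0.1309·54 + 0.2653·47 = 31.2761
  x_1 = 0.3224·10 + 1.3360·54 + 0.0875·47 = 79.4769
  x_2 = 0.1705·10 + 0.1212·54 + 1.1633·47 = 62.9256
Δx_2 = L[2,0] · Δd_0 = 0.1705 · 13 = 2.2161

2.2161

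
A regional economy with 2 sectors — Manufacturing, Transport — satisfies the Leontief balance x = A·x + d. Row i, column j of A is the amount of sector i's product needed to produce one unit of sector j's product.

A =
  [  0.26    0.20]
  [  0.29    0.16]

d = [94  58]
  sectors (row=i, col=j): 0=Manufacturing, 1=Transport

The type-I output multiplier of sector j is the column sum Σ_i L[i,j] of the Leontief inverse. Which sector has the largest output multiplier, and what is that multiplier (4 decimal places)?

Manufacturing (2.0050)

Form M = I − A:
  [  0.74   -0.20]
  [ -0.29    0.84]
Leontief inverse L = M⁻¹:
  [  1.4904    0.3549]
  [  0.5145    1.3130]
Total output x = L · d:
  x_0 = 1.4904·94 + 0.3549·58 = 160.6813
  x_1 = 0.5145·94 + 1.3130·58 = 124.5209
Output multipliers (column sums of L):
  Manufacturing: 2.0050
  Transport: 1.6678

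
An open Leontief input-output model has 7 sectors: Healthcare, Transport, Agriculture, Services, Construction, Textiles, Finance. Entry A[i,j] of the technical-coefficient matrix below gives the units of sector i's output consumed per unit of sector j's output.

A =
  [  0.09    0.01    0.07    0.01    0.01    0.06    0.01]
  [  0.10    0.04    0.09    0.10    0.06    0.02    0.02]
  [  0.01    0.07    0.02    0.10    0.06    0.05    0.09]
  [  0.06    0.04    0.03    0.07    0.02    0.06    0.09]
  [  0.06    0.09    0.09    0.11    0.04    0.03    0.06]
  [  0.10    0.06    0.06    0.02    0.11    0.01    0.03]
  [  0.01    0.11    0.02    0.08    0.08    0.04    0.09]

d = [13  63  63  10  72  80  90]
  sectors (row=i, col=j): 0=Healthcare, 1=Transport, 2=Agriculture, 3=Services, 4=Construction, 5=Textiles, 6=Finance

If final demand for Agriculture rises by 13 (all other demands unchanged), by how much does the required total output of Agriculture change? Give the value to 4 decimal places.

13.7160

Form M = I − A:
  [  0.91   -0.01   -0.07   -0.01   -0.01   -0.06   -0.01]
  [ -0.10    0.96   -0.09   -0.10   -0.06   -0.02   -0.02]
  [ -0.01   -0.07    0.98   -0.10   -0.06   -0.05   -0.09]
  [ -0.06   -0.04   -0.03    0.93   -0.02   -0.06   -0.09]
  [ -0.06   -0.09   -0.09   -0.11    0.96   -0.03   -0.06]
  [ -0.10   -0.06   -0.06   -0.02   -0.11    0.99   -0.03]
  [ -0.01   -0.11   -0.02   -0.08   -0.08   -0.04    0.91]
Leontief inverse L = M⁻¹:
  [  1.1164    0.0309    0.0918    0.0331    0.0313    0.0771    0.0299]
  [  0.1417    1.0771    0.1262    0.1479    0.0906    0.0509    0.0600]
  [  0.0500    0.1125    1.0551    0.1504    0.0963    0.0759    0.1311]
  [  0.0963    0.0761    0.0604    1.1098    0.0527    0.0843    0.1247]
  [  0.1066    0.1349    0.1303    0.1678    1.0790    0.0629    0.1068]
  [  0.1398    0.0965    0.0984    0.0666    0.1390    1.0363    0.0633]
  [  0.0545    0.1558    0.0605    0.1368    0.1190    0.0672    1.1325]
Total output x = L · d:
  x_0 = 1.1164·13 + 0.0309·63 + 0.0918·63 + 0.0331·10 + 0.0313·72 + 0.0771·80 + 0.0299·90 = 33.6851
  x_1 = 0.1417·13 + 1.0771·63 + 0.1262·63 + 0.1479·10 + 0.0906·72 + 0.0509·80 + 0.0600·90 = 95.1164
  x_2 = 0.0500·13 + 0.1125·63 + 1.0551·63 + 0.1504·10 + 0.0963·72 + 0.0759·80 + 0.1311·90 = 100.5136
  x_3 = 0.0963·13 + 0.0761·63 + 0.0604·63 + 1.1098·10 + 0.0527·72 + 0.0843·80 + 0.1247·90 = 42.7174
  x_4 = 0.1066·13 + 0.1349·63 + 0.1303·63 + 0.1678·10 + 1.0790·72 + 0.0629·80 + 0.1068·90 = 112.1065
  x_5 = 0.1398·13 + 0.0965·63 + 0.0984·63 + 0.0666·10 + 0.1390·72 + 1.0363·80 + 0.0633·90 = 113.3733
  x_6 = 0.0545·13 + 0.1558·63 + 0.0605·63 + 0.1368·10 + 0.1190·72 + 0.0672·80 + 1.1325·90 = 131.5723
Δx_2 = L[2,2] · Δd_2 = 1.0551 · 13 = 13.7160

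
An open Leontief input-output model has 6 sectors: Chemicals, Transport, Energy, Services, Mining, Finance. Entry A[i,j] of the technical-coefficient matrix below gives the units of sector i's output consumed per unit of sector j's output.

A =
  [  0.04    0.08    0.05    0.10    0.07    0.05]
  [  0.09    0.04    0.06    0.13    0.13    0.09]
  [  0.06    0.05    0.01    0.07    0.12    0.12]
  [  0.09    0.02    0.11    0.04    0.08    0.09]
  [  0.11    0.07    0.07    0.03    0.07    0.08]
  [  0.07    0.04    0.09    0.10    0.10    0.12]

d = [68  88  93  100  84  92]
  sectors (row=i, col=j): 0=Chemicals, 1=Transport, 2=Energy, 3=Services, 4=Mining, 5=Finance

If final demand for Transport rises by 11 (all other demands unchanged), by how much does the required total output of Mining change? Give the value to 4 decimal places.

Form M = I − A:
  [  0.96   -0.08   -0.05   -0.10   -0.07   -0.05]
  [ -0.09    0.96   -0.06   -0.13   -0.13   -0.09]
  [ -0.06   -0.05    0.99   -0.07   -0.12   -0.12]
  [ -0.09   -0.02   -0.11    0.96   -0.08   -0.09]
  [ -0.11   -0.07   -0.07   -0.03    0.93   -0.08]
  [ -0.07   -0.04   -0.09   -0.10   -0.10    0.88]
Leontief inverse L = M⁻¹:
  [  1.0972    0.1146    0.0996    0.1534    0.1371    0.1158]
  [  0.1669    1.0897    0.1283    0.1997    0.2178    0.1787]
  [  0.1232    0.0905    1.0672    0.1289    0.1914    0.1924]
  [  0.1480    0.0614    0.1588    1.0987    0.1522    0.1625]
  [  0.1687    0.1119    0.1202    0.0929    1.1433    0.1509]
  [  0.1435    0.0876    0.1546    0.1699    0.1876    1.2090]
Total output x = L · d:
  x_0 = 1.0972·68 + 0.1146·88 + 0.0996·93 + 0.1534·100 + 0.1371·84 + 0.1158·92 = 131.4768
  x_1 = 0.1669·68 + 1.0897·88 + 0.1283·93 + 0.1997·100 + 0.2178·84 + 0.1787·92 = 173.8880
  x_2 = 0.1232·68 + 0.0905·88 + 1.0672·93 + 0.1289·100 + 0.1914·84 + 0.1924·92 = 162.2571
  x_3 = 0.1480·68 + 0.0614·88 + 0.1588·93 + 1.0987·100 + 0.1522·84 + 0.1625·92 = 167.8325
  x_4 = 0.1687·68 + 0.1119·88 + 0.1202·93 + 0.0929·100 + 1.1433·84 + 0.1509·92 = 151.7126
  x_5 = 0.1435·68 + 0.0876·88 + 0.1546·93 + 0.1699·100 + 0.1876·84 + 1.2090·92 = 175.8143
Δx_4 = L[4,1] · Δd_1 = 0.1119 · 11 = 1.2310

1.2310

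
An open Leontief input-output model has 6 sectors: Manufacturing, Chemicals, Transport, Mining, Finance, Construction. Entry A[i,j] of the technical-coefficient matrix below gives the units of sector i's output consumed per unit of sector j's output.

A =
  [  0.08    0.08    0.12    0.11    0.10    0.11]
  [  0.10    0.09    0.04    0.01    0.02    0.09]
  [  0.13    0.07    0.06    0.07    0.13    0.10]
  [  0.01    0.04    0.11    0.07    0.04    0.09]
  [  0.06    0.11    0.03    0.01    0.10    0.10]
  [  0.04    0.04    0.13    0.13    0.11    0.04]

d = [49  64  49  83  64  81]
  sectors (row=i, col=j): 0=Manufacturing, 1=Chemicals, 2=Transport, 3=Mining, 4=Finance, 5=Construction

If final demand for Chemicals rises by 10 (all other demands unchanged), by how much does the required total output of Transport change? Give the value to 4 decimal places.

1.4735

Form M = I − A:
  [  0.92   -0.08   -0.12   -0.11   -0.10   -0.11]
  [ -0.10    0.91   -0.04   -0.01   -0.02   -0.09]
  [ -0.13   -0.07    0.94   -0.07   -0.13   -0.10]
  [ -0.01   -0.04   -0.11    0.93   -0.04   -0.09]
  [ -0.06   -0.11   -0.03   -0.01    0.90   -0.10]
  [ -0.04   -0.04   -0.13   -0.13   -0.11    0.96]
Leontief inverse L = M⁻¹:
  [  1.1579    0.1591    0.2113    0.1857    0.1963    0.2075]
  [  0.1494    1.1378    0.0972    0.0587    0.0765    0.1474]
  [  0.2023    0.1473    1.1461    0.1411    0.2211    0.1926]
  [  0.0577    0.0854    0.1652    1.1171    0.0998    0.1469]
  [  0.1143    0.1672    0.0883    0.0575    1.1629    0.1645]
  [  0.1028    0.1047    0.2005    0.1871    0.1881    1.1213]
Total output x = L · d:
  x_0 = 1.1579·49 + 0.1591·64 + 0.2113·49 + 0.1857·83 + 0.1963·64 + 0.2075·81 = 122.0522
  x_1 = 0.1494·49 + 1.1378·64 + 0.0972·49 + 0.0587·83 + 0.0765·64 + 0.1474·81 = 106.6120
  x_2 = 0.2023·49 + 0.1473·64 + 1.1461·49 + 0.1411·83 + 0.2211·64 + 0.1926·81 = 116.9696
  x_3 = 0.0577·49 + 0.0854·64 + 0.1652·49 + 1.1171·83 + 0.0998·64 + 0.1469·81 = 127.3909
  x_4 = 0.1143·49 + 0.1672·64 + 0.0883·49 + 0.0575·83 + 1.1629·64 + 0.1645·81 = 113.1436
  x_5 = 0.1028·49 + 0.1047·64 + 0.2005·49 + 0.1871·83 + 0.1881·64 + 1.1213·81 = 139.9575
Δx_2 = L[2,1] · Δd_1 = 0.1473 · 10 = 1.4735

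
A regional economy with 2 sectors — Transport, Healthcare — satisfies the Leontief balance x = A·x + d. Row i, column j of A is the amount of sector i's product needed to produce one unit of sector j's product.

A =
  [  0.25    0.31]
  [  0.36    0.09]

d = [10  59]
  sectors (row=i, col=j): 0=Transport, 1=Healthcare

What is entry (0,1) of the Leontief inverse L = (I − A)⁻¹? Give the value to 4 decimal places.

L[0,1] = 0.5430

Form M = I − A:
  [  0.75   -0.31]
  [ -0.36    0.91]
Leontief inverse L = M⁻¹:
  [  1.5940    0.5430]
  [  0.6306    1.3137]
Total output x = L · d:
  x_0 = 1.5940·10 + 0.5430·59 = 47.9769
  x_1 = 0.6306·10 + 1.3137·59 = 83.8150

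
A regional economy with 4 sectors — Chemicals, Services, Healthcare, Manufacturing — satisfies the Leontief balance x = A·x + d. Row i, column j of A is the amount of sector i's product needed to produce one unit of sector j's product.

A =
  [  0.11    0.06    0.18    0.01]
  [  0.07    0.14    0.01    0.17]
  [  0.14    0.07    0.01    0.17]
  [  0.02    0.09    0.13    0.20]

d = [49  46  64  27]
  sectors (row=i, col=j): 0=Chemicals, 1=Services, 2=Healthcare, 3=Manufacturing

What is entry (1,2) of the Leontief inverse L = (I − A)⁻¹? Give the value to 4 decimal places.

L[1,2] = 0.0682

Form M = I − A:
  [  0.89   -0.06   -0.18   -0.01]
  [ -0.07    0.86   -0.01   -0.17]
  [ -0.14   -0.07    0.99   -0.17]
  [ -0.02   -0.09   -0.13    0.80]
Leontief inverse L = M⁻¹:
  [  1.1695    0.1089    0.2250    0.0856]
  [  0.1116    1.2046    0.0682    0.2718]
  [  0.1856    0.1279    1.0791    0.2588]
  [  0.0720    0.1590    0.1886    1.3248]
Total output x = L · d:
  x_0 = 1.1695·49 + 0.1089·46 + 0.2250·64 + 0.0856·27 = 79.0190
  x_1 = 0.1116·49 + 1.2046·46 + 0.0682·64 + 0.2718·27 = 72.5787
  x_2 = 0.1856·49 + 0.1279·46 + 1.0791·64 + 0.2588·27 = 91.0296
  x_3 = 0.0720·49 + 0.1590·46 + 0.1886·64 + 1.3248·27 = 58.6829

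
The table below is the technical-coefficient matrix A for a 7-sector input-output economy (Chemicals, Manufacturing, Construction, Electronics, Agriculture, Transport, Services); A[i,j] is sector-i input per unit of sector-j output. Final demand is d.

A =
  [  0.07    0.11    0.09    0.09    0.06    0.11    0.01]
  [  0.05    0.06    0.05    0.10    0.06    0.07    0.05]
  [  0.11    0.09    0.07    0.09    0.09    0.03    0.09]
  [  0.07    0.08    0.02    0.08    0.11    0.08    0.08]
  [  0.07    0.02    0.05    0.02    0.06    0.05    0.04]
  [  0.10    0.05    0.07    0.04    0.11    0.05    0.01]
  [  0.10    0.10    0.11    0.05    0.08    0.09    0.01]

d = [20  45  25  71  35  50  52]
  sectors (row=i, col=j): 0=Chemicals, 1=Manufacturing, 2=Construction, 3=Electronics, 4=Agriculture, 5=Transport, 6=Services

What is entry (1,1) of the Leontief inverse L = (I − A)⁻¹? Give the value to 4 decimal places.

Form M = I − A:
  [  0.93   -0.11   -0.09   -0.09   -0.06   -0.11   -0.01]
  [ -0.05    0.94   -0.05   -0.10   -0.06   -0.07   -0.05]
  [ -0.11   -0.09    0.93   -0.09   -0.09   -0.03   -0.09]
  [ -0.07   -0.08   -0.02    0.92   -0.11   -0.08   -0.08]
  [ -0.07   -0.02   -0.05   -0.02    0.94   -0.05   -0.04]
  [ -0.10   -0.05   -0.07   -0.04   -0.11    0.95   -0.01]
  [ -0.10   -0.10   -0.11   -0.05   -0.08   -0.09    0.99]
Leontief inverse L = M⁻¹:
  [  1.1511    0.1814    0.1523    0.1611    0.1440    0.1778    0.0553]
  [  0.1166    1.1191    0.1015    0.1560    0.1291    0.1272    0.0860]
  [  0.1958    0.1701    1.1405    0.1651    0.1760    0.1073    0.1358]
  [  0.1461    0.1465    0.0817    1.1420    0.1874    0.1475    0.1176]
  [  0.1181    0.0624    0.0898    0.0585    1.1067    0.0902    0.0629]
  [  0.1635    0.1057    0.1211    0.0935    0.1727    1.1043    0.0437]
  [  0.1816    0.1723    0.1747    0.1213    0.1617    0.1579    1.0545]
Total output x = L · d:
  x_0 = 1.1511·20 + 0.1814·45 + 0.1523·25 + 0.1611·71 + 0.1440·35 + 0.1778·50 + 0.0553·52 = 63.2322
  x_1 = 0.1166·20 + 1.1191·45 + 0.1015·25 + 0.1560·71 + 0.1291·35 + 0.1272·50 + 0.0860·52 = 81.6574
  x_2 = 0.1958·20 + 0.1701·45 + 1.1405·25 + 0.1651·71 + 0.1760·35 + 0.1073·50 + 0.1358·52 = 70.3858
  x_3 = 0.1461·20 + 0.1465·45 + 0.0817·25 + 1.1420·71 + 0.1874·35 + 0.1475·50 + 0.1176·52 = 112.6890
  x_4 = 0.1181·20 + 0.0624·45 + 0.0898·25 + 0.0585·71 + 1.1067·35 + 0.0902·50 + 0.0629·52 = 58.0887
  x_5 = 0.1635·20 + 0.1057·45 + 0.1211·25 + 0.0935·71 + 0.1727·35 + 1.1043·50 + 0.0437·52 = 81.2189
  x_6 = 0.1816·20 + 0.1723·45 + 0.1747·25 + 0.1213·71 + 0.1617·35 + 0.1579·50 + 1.0545·52 = 92.7501

L[1,1] = 1.1191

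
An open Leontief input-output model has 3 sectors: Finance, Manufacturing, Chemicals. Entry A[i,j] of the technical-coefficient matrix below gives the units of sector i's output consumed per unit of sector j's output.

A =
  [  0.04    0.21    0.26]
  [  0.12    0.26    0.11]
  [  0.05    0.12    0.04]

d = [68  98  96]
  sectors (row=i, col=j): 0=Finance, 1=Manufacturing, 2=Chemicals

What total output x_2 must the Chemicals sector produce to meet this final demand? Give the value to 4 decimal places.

129.3893

Form M = I − A:
  [  0.96   -0.21   -0.26]
  [ -0.12    0.74   -0.11]
  [ -0.05   -0.12    0.96]
Leontief inverse L = M⁻¹:
  [  1.1056    0.3692    0.3417]
  [  0.1914    1.4408    0.2169]
  [  0.0815    0.1993    1.0866]
Total output x = L · d:
  x_0 = 1.1056·68 + 0.3692·98 + 0.3417·96 = 144.1672
  x_1 = 0.1914·68 + 1.4408·98 + 0.2169·96 = 175.0444
  x_2 = 0.0815·68 + 0.1993·98 + 1.0866·96 = 129.3893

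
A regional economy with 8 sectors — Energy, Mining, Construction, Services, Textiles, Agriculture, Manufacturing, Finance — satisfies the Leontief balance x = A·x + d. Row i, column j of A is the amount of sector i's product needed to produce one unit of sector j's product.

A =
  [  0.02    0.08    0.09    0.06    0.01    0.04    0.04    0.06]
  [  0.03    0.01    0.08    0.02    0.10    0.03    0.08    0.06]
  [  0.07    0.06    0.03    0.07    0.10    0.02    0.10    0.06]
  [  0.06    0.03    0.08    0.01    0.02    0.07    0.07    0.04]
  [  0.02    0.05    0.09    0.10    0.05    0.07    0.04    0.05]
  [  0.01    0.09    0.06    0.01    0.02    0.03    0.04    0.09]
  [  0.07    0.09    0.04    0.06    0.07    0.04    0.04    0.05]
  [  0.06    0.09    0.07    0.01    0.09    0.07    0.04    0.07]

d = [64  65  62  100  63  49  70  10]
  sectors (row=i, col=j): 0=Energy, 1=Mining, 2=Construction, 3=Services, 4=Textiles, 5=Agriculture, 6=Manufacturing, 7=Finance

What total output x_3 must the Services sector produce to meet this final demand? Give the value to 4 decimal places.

Form M = I − A:
  [  0.98   -0.08   -0.09   -0.06   -0.01   -0.04   -0.04   -0.06]
  [ -0.03    0.99   -0.08   -0.02   -0.10   -0.03   -0.08   -0.06]
  [ -0.07   -0.06    0.97   -0.07   -0.10   -0.02   -0.10   -0.06]
  [ -0.06   -0.03   -0.08    0.99   -0.02   -0.07   -0.07   -0.04]
  [ -0.02   -0.05   -0.09   -0.10    0.95   -0.07   -0.04   -0.05]
  [ -0.01   -0.09   -0.06   -0.01   -0.02    0.97   -0.04   -0.09]
  [ -0.07   -0.09   -0.04   -0.06   -0.07   -0.04    0.96   -0.05]
  [ -0.06   -0.09   -0.07   -0.01   -0.09   -0.07   -0.04    0.93]
Leontief inverse L = M⁻¹:
  [  1.0535    0.1225    0.1358    0.0886    0.0576    0.0715    0.0844    0.1030]
  [  0.0639    1.0587    0.1282    0.0583    0.1470    0.0654    0.1217    0.1040]
  [  0.1099    0.1160    1.0925    0.1127    0.1538    0.0642    0.1500    0.1124]
  [  0.0898    0.0756    0.1226    1.0404    0.0616    0.0985    0.1088    0.0820]
  [  0.0577    0.1002    0.1444    0.1344    1.1002    0.1085    0.0901    0.0998]
  [  0.0389    0.1287    0.1012    0.0354    0.0656    1.0584    0.0777    0.1290]
  [  0.1038    0.1380    0.0967    0.0956    0.1188    0.0779    1.0868    0.0983]
  [  0.0964    0.1452    0.1305    0.0508    0.1467    0.1103    0.0910    1.1249]
Total output x = L · d:
  x_0 = 1.0535·64 + 0.1225·65 + 0.1358·62 + 0.0886·100 + 0.0576·63 + 0.0715·49 + 0.0844·70 + 0.1030·10 = 106.7454
  x_1 = 0.0639·64 + 1.0587·65 + 0.1282·62 + 0.0583·100 + 0.1470·63 + 0.0654·49 + 0.1217·70 + 0.1040·10 = 108.7012
  x_2 = 0.1099·64 + 0.1160·65 + 1.0925·62 + 0.1127·100 + 0.1538·63 + 0.0642·49 + 0.1500·70 + 0.1124·10 = 118.0330
  x_3 = 0.0898·64 + 0.0756·65 + 0.1226·62 + 1.0404·100 + 0.0616·63 + 0.0985·49 + 0.1088·70 + 0.0820·10 = 139.4400
  x_4 = 0.0577·64 + 0.1002·65 + 0.1444·62 + 0.1344·100 + 1.1002·63 + 0.1085·49 + 0.0901·70 + 0.0998·10 = 114.5347
  x_5 = 0.0389·64 + 0.1287·65 + 0.1012·62 + 0.0354·100 + 0.0656·63 + 1.0584·49 + 0.0777·70 + 0.1290·10 = 83.3947
  x_6 = 0.1038·64 + 0.1380·65 + 0.0967·62 + 0.0956·100 + 0.1188·63 + 0.0779·49 + 1.0868·70 + 0.0983·10 = 119.5296
  x_7 = 0.0964·64 + 0.1452·65 + 0.1305·62 + 0.0508·100 + 0.1467·63 + 0.1103·49 + 0.0910·70 + 1.1249·10 = 61.0446

139.4400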